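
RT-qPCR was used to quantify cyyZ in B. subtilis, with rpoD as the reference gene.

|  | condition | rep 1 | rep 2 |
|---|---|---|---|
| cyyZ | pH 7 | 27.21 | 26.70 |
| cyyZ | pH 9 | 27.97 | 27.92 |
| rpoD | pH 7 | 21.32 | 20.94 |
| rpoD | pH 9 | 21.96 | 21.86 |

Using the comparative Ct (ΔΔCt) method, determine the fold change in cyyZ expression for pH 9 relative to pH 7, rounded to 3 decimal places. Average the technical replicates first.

0.865

Mean Ct: cyyZ pH 7 26.955; cyyZ pH 9 27.945; rpoD pH 7 21.130; rpoD pH 9 21.910
ΔCt(pH 7) = 26.955 − 21.130 = 5.825
ΔCt(pH 9) = 27.945 − 21.910 = 6.035
ΔΔCt = 6.035 − 5.825 = 0.210
Fold change = 2^(−0.210) = 0.8645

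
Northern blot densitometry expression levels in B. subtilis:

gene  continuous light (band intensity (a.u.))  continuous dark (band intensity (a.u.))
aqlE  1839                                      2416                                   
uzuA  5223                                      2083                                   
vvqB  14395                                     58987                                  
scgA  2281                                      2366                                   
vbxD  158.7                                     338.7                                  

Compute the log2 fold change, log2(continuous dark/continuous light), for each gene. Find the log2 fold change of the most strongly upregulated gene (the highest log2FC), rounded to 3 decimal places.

2.035

log2(2416/1839) = 0.394  (aqlE)
log2(2083/5223) = -1.326  (uzuA)
log2(58987/14395) = 2.035  (vvqB)
log2(2366/2281) = 0.053  (scgA)
log2(338.7/158.7) = 1.094  (vbxD)
vvqB is most strongly upregulated.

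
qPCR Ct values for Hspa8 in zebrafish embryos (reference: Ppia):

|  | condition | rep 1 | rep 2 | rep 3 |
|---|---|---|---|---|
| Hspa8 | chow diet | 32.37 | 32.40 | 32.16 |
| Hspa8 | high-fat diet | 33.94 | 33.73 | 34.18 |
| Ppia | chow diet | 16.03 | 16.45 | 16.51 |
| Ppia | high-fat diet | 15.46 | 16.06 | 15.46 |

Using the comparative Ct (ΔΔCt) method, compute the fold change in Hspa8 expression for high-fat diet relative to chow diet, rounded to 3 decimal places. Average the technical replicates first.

Mean Ct: Hspa8 chow diet 32.310; Hspa8 high-fat diet 33.950; Ppia chow diet 16.330; Ppia high-fat diet 15.660
ΔCt(chow diet) = 32.310 − 16.330 = 15.980
ΔCt(high-fat diet) = 33.950 − 15.660 = 18.290
ΔΔCt = 18.290 − 15.980 = 2.310
Fold change = 2^(−2.310) = 0.2017

0.202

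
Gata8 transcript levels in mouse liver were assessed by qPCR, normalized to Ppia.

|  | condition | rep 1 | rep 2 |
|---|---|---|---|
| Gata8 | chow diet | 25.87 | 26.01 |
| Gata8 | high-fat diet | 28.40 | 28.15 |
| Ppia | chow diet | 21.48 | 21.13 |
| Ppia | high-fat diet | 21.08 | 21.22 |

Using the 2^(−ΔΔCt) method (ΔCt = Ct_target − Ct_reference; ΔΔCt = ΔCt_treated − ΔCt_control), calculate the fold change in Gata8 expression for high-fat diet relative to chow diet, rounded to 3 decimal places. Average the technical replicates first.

0.178

Mean Ct: Gata8 chow diet 25.940; Gata8 high-fat diet 28.275; Ppia chow diet 21.305; Ppia high-fat diet 21.150
ΔCt(chow diet) = 25.940 − 21.305 = 4.635
ΔCt(high-fat diet) = 28.275 − 21.150 = 7.125
ΔΔCt = 7.125 − 4.635 = 2.490
Fold change = 2^(−2.490) = 0.1780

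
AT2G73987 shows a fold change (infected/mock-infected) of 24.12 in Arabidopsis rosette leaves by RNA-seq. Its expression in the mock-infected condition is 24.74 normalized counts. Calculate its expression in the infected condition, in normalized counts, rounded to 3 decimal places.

infected expression = 24.74 × 24.12 = 596.729

596.729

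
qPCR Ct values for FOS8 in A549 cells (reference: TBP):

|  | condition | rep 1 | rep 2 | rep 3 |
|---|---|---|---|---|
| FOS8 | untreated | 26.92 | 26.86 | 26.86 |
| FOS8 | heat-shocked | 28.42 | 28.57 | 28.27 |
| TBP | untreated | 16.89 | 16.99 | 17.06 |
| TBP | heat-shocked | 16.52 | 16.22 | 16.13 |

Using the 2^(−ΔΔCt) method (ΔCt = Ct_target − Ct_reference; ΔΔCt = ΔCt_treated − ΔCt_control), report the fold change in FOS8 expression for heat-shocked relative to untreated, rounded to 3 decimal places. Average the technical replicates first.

Mean Ct: FOS8 untreated 26.880; FOS8 heat-shocked 28.420; TBP untreated 16.980; TBP heat-shocked 16.290
ΔCt(untreated) = 26.880 − 16.980 = 9.900
ΔCt(heat-shocked) = 28.420 − 16.290 = 12.130
ΔΔCt = 12.130 − 9.900 = 2.230
Fold change = 2^(−2.230) = 0.2132

0.213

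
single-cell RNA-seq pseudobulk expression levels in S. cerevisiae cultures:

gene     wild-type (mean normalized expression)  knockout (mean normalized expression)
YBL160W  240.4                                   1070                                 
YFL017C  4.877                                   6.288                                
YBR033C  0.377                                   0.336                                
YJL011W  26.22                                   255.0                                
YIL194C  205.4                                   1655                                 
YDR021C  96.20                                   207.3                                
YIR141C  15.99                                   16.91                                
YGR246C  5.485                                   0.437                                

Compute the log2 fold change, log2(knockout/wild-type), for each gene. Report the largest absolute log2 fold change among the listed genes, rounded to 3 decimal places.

3.650

log2(1070/240.4) = 2.154  (YBL160W)
log2(6.288/4.877) = 0.367  (YFL017C)
log2(0.336/0.377) = -0.166  (YBR033C)
log2(255.0/26.22) = 3.282  (YJL011W)
log2(1655/205.4) = 3.010  (YIL194C)
log2(207.3/96.20) = 1.108  (YDR021C)
log2(16.91/15.99) = 0.081  (YIR141C)
log2(0.437/5.485) = -3.650  (YGR246C)
The largest magnitude belongs to YGR246C.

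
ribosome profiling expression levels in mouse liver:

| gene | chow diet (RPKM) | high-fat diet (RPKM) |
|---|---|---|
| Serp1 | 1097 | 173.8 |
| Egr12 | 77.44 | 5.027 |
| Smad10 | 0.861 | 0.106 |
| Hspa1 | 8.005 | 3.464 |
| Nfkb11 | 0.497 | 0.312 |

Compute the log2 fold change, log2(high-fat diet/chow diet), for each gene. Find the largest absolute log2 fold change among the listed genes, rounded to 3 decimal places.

3.945

log2(173.8/1097) = -2.658  (Serp1)
log2(5.027/77.44) = -3.945  (Egr12)
log2(0.106/0.861) = -3.022  (Smad10)
log2(3.464/8.005) = -1.208  (Hspa1)
log2(0.312/0.497) = -0.672  (Nfkb11)
The largest magnitude belongs to Egr12.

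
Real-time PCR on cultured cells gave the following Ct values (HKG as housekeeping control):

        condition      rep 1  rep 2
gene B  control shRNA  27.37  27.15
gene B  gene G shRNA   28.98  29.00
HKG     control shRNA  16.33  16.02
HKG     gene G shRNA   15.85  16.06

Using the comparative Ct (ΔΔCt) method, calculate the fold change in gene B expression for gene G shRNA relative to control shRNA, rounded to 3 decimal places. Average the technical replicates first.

0.259

Mean Ct: gene B control shRNA 27.260; gene B gene G shRNA 28.990; HKG control shRNA 16.175; HKG gene G shRNA 15.955
ΔCt(control shRNA) = 27.260 − 16.175 = 11.085
ΔCt(gene G shRNA) = 28.990 − 15.955 = 13.035
ΔΔCt = 13.035 − 11.085 = 1.950
Fold change = 2^(−1.950) = 0.2588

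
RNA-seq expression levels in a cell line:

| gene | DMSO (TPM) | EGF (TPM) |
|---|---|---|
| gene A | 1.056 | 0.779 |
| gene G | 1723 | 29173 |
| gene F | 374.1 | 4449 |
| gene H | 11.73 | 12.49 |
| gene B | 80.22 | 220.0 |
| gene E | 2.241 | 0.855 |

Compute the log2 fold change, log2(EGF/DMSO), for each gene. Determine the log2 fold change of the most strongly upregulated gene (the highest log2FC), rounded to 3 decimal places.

log2(0.779/1.056) = -0.439  (gene A)
log2(29173/1723) = 4.082  (gene G)
log2(4449/374.1) = 3.572  (gene F)
log2(12.49/11.73) = 0.091  (gene H)
log2(220.0/80.22) = 1.455  (gene B)
log2(0.855/2.241) = -1.390  (gene E)
gene G is most strongly upregulated.

4.082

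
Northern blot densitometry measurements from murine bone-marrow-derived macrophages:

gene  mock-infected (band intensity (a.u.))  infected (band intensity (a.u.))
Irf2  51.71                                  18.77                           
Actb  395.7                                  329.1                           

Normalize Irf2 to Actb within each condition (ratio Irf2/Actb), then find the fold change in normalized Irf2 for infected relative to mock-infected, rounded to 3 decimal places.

0.436

Irf2/Actb (mock-infected) = 51.71 / 395.7 = 0.13068
Irf2/Actb (infected) = 18.77 / 329.1 = 0.057034
Fold change = 0.057034 / 0.13068 = 0.4364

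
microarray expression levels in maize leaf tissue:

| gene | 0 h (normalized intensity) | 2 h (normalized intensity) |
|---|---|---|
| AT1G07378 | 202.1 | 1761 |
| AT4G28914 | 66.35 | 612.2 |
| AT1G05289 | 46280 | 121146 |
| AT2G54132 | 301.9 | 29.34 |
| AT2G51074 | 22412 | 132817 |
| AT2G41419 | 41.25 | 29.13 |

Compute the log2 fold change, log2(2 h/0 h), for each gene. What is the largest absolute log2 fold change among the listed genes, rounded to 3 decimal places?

log2(1761/202.1) = 3.123  (AT1G07378)
log2(612.2/66.35) = 3.206  (AT4G28914)
log2(121146/46280) = 1.388  (AT1G05289)
log2(29.34/301.9) = -3.363  (AT2G54132)
log2(132817/22412) = 2.567  (AT2G51074)
log2(29.13/41.25) = -0.502  (AT2G41419)
The largest magnitude belongs to AT2G54132.

3.363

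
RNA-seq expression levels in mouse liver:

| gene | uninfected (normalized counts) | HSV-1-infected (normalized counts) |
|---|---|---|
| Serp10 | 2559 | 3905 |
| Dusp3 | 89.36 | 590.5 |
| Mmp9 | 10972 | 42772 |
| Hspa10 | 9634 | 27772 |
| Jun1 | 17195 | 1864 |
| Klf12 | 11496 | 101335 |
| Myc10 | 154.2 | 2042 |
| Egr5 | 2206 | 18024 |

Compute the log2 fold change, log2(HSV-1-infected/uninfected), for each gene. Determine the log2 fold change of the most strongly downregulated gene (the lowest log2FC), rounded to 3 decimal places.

-3.206

log2(3905/2559) = 0.610  (Serp10)
log2(590.5/89.36) = 2.724  (Dusp3)
log2(42772/10972) = 1.963  (Mmp9)
log2(27772/9634) = 1.527  (Hspa10)
log2(1864/17195) = -3.206  (Jun1)
log2(101335/11496) = 3.140  (Klf12)
log2(2042/154.2) = 3.727  (Myc10)
log2(18024/2206) = 3.030  (Egr5)
Jun1 is most strongly downregulated.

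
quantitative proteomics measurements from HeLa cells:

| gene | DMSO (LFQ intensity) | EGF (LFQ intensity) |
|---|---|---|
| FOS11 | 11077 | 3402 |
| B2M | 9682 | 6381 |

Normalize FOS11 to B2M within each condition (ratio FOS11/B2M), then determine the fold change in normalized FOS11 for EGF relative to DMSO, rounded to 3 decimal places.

FOS11/B2M (DMSO) = 11077 / 9682 = 1.1441
FOS11/B2M (EGF) = 3402 / 6381 = 0.53315
Fold change = 0.53315 / 1.1441 = 0.4660

0.466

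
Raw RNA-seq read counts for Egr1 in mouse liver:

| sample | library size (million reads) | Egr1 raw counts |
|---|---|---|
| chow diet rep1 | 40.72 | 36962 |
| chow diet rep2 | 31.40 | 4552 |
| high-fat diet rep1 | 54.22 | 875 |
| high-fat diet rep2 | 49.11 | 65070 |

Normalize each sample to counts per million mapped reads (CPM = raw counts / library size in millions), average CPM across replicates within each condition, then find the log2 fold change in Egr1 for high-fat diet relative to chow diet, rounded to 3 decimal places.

0.349

CPM(chow diet rep1) = 36962 / 40.72 = 907.7112
CPM(chow diet rep2) = 4552 / 31.40 = 144.9682
CPM(high-fat diet rep1) = 875 / 54.22 = 16.1380
CPM(high-fat diet rep2) = 65070 / 49.11 = 1324.9847
mean CPM(chow diet) = 526.3397; mean CPM(high-fat diet) = 670.5613
Fold change = 670.5613 / 526.3397 = 1.27401
log2(1.27401) = 0.3494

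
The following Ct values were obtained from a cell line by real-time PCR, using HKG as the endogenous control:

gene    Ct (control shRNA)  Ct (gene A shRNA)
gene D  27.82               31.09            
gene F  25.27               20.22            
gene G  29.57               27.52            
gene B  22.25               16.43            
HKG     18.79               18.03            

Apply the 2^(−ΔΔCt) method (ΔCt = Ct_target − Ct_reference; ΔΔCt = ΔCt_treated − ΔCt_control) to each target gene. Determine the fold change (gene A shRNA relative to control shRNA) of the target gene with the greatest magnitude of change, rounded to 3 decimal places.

33.359

gene D: ΔΔCt = (31.09−18.03) − (27.82−18.79) = 13.06 − 9.03 = 4.03; fold change = 2^-4.03 = 0.061
gene F: ΔΔCt = (20.22−18.03) − (25.27−18.79) = 2.19 − 6.48 = -4.29; fold change = 2^4.29 = 19.562
gene G: ΔΔCt = (27.52−18.03) − (29.57−18.79) = 9.49 − 10.78 = -1.29; fold change = 2^1.29 = 2.445
gene B: ΔΔCt = (16.43−18.03) − (22.25−18.79) = -1.60 − 3.46 = -5.06; fold change = 2^5.06 = 33.359
gene B has the largest |ΔΔCt| = 5.06.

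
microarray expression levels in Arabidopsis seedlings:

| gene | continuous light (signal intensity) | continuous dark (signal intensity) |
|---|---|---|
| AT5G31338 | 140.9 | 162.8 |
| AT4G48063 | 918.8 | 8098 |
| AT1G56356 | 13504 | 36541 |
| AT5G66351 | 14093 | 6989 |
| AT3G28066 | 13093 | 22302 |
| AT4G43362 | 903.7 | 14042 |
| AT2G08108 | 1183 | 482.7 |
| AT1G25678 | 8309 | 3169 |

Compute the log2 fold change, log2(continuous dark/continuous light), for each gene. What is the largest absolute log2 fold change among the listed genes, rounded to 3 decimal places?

log2(162.8/140.9) = 0.208  (AT5G31338)
log2(8098/918.8) = 3.140  (AT4G48063)
log2(36541/13504) = 1.436  (AT1G56356)
log2(6989/14093) = -1.012  (AT5G66351)
log2(22302/13093) = 0.768  (AT3G28066)
log2(14042/903.7) = 3.958  (AT4G43362)
log2(482.7/1183) = -1.293  (AT2G08108)
log2(3169/8309) = -1.391  (AT1G25678)
The largest magnitude belongs to AT4G43362.

3.958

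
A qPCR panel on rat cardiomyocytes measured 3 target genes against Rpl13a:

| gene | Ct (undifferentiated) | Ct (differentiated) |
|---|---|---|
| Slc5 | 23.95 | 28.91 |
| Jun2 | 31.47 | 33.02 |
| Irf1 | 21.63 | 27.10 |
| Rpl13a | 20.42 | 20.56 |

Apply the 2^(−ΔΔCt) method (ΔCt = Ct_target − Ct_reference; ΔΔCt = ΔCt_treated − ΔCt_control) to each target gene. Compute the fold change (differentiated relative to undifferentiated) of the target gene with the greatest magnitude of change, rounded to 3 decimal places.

Slc5: ΔΔCt = (28.91−20.56) − (23.95−20.42) = 8.35 − 3.53 = 4.82; fold change = 2^-4.82 = 0.035
Jun2: ΔΔCt = (33.02−20.56) − (31.47−20.42) = 12.46 − 11.05 = 1.41; fold change = 2^-1.41 = 0.376
Irf1: ΔΔCt = (27.10−20.56) − (21.63−20.42) = 6.54 − 1.21 = 5.33; fold change = 2^-5.33 = 0.025
Irf1 has the largest |ΔΔCt| = 5.33.

0.025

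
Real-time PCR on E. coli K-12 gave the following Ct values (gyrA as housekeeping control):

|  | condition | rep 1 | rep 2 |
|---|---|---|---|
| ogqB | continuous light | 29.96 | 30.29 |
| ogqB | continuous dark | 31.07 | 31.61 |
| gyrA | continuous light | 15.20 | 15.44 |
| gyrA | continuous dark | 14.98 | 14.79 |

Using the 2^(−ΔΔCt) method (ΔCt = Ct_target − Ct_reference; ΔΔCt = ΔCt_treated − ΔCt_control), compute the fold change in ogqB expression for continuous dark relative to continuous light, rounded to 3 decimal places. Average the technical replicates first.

0.319

Mean Ct: ogqB continuous light 30.125; ogqB continuous dark 31.340; gyrA continuous light 15.320; gyrA continuous dark 14.885
ΔCt(continuous light) = 30.125 − 15.320 = 14.805
ΔCt(continuous dark) = 31.340 − 14.885 = 16.455
ΔΔCt = 16.455 − 14.805 = 1.650
Fold change = 2^(−1.650) = 0.3186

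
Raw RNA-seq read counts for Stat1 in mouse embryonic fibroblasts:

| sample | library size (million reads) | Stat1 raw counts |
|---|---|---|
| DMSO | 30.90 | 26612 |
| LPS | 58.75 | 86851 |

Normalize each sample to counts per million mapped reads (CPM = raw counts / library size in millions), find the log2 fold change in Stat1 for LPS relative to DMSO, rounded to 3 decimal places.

CPM(DMSO) = 26612 / 30.90 = 861.2298
CPM(LPS) = 86851 / 58.75 = 1478.3149
Fold change = 1478.3149 / 861.2298 = 1.71652
log2(1.71652) = 0.7795

0.779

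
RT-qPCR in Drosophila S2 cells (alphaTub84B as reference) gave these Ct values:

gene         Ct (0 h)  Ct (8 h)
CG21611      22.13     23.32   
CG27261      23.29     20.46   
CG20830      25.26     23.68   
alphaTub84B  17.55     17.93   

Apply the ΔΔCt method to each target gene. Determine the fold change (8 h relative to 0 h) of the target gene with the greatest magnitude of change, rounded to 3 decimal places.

9.254

CG21611: ΔΔCt = (23.32−17.93) − (22.13−17.55) = 5.39 − 4.58 = 0.81; fold change = 2^-0.81 = 0.570
CG27261: ΔΔCt = (20.46−17.93) − (23.29−17.55) = 2.53 − 5.74 = -3.21; fold change = 2^3.21 = 9.254
CG20830: ΔΔCt = (23.68−17.93) − (25.26−17.55) = 5.75 − 7.71 = -1.96; fold change = 2^1.96 = 3.891
CG27261 has the largest |ΔΔCt| = 3.21.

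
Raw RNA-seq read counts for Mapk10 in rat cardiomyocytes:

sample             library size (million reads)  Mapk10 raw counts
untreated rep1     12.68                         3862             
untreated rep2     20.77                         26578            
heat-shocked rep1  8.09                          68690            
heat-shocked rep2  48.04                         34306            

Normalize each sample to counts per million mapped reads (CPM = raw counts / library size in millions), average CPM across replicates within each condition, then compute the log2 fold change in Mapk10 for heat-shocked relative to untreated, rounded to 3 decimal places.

CPM(untreated rep1) = 3862 / 12.68 = 304.5741
CPM(untreated rep2) = 26578 / 20.77 = 1279.6341
CPM(heat-shocked rep1) = 68690 / 8.09 = 8490.7293
CPM(heat-shocked rep2) = 34306 / 48.04 = 714.1132
mean CPM(untreated) = 792.1041; mean CPM(heat-shocked) = 4602.4213
Fold change = 4602.4213 / 792.1041 = 5.81037
log2(5.81037) = 2.5386

2.539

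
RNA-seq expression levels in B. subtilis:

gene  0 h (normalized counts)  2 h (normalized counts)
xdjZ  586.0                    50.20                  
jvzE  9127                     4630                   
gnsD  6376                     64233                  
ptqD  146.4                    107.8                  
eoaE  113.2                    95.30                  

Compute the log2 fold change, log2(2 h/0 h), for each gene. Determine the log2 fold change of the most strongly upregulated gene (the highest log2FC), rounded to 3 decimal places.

log2(50.20/586.0) = -3.545  (xdjZ)
log2(4630/9127) = -0.979  (jvzE)
log2(64233/6376) = 3.333  (gnsD)
log2(107.8/146.4) = -0.442  (ptqD)
log2(95.30/113.2) = -0.248  (eoaE)
gnsD is most strongly upregulated.

3.333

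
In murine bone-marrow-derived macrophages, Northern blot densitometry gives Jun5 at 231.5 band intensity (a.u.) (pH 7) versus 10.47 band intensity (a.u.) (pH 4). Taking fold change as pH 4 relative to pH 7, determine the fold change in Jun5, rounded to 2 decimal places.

0.05

Fold change = 10.47 / 231.5 = 0.045
Jun5 is downregulated.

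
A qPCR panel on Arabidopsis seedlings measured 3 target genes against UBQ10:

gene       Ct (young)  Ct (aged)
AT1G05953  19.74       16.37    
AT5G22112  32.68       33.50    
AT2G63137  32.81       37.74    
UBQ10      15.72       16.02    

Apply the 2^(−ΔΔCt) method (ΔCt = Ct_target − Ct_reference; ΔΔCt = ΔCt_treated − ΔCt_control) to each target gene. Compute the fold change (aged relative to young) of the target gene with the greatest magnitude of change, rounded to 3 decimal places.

0.040

AT1G05953: ΔΔCt = (16.37−16.02) − (19.74−15.72) = 0.35 − 4.02 = -3.67; fold change = 2^3.67 = 12.729
AT5G22112: ΔΔCt = (33.50−16.02) − (32.68−15.72) = 17.48 − 16.96 = 0.52; fold change = 2^-0.52 = 0.697
AT2G63137: ΔΔCt = (37.74−16.02) − (32.81−15.72) = 21.72 − 17.09 = 4.63; fold change = 2^-4.63 = 0.040
AT2G63137 has the largest |ΔΔCt| = 4.63.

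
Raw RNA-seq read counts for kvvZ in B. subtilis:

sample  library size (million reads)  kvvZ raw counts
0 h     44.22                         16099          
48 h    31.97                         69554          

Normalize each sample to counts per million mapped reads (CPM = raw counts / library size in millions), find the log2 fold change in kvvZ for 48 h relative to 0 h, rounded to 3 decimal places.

CPM(0 h) = 16099 / 44.22 = 364.0660
CPM(48 h) = 69554 / 31.97 = 2175.6021
Fold change = 2175.6021 / 364.0660 = 5.97584
log2(5.97584) = 2.5791

2.579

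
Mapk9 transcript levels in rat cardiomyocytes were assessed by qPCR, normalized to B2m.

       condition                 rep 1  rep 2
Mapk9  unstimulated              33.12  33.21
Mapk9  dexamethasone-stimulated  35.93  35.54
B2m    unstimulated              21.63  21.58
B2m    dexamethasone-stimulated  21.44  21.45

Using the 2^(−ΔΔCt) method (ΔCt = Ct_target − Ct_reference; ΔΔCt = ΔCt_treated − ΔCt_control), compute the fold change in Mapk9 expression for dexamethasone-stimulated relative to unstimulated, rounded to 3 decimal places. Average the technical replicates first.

Mean Ct: Mapk9 unstimulated 33.165; Mapk9 dexamethasone-stimulated 35.735; B2m unstimulated 21.605; B2m dexamethasone-stimulated 21.445
ΔCt(unstimulated) = 33.165 − 21.605 = 11.560
ΔCt(dexamethasone-stimulated) = 35.735 − 21.445 = 14.290
ΔΔCt = 14.290 − 11.560 = 2.730
Fold change = 2^(−2.730) = 0.1507

0.151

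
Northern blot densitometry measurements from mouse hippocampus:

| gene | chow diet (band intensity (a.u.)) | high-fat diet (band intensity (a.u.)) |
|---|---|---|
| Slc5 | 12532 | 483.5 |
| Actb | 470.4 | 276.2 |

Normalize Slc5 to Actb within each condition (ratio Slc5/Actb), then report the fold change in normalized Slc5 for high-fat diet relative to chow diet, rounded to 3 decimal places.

Slc5/Actb (chow diet) = 12532 / 470.4 = 26.641
Slc5/Actb (high-fat diet) = 483.5 / 276.2 = 1.7505
Fold change = 1.7505 / 26.641 = 0.0657

0.066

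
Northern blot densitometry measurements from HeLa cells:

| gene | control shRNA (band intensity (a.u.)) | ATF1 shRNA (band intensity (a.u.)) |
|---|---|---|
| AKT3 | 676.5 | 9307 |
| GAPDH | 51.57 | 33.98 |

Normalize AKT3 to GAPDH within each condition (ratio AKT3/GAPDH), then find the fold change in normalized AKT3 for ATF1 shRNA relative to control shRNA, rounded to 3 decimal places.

20.879

AKT3/GAPDH (control shRNA) = 676.5 / 51.57 = 13.118
AKT3/GAPDH (ATF1 shRNA) = 9307 / 33.98 = 273.9
Fold change = 273.9 / 13.118 = 20.8793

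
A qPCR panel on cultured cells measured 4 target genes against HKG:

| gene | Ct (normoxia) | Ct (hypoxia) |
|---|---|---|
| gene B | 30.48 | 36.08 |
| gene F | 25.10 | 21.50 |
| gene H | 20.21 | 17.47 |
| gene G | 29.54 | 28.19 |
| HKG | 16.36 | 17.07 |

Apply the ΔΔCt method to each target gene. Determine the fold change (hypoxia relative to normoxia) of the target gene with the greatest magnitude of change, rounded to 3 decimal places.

gene B: ΔΔCt = (36.08−17.07) − (30.48−16.36) = 19.01 − 14.12 = 4.89; fold change = 2^-4.89 = 0.034
gene F: ΔΔCt = (21.50−17.07) − (25.10−16.36) = 4.43 − 8.74 = -4.31; fold change = 2^4.31 = 19.835
gene H: ΔΔCt = (17.47−17.07) − (20.21−16.36) = 0.40 − 3.85 = -3.45; fold change = 2^3.45 = 10.928
gene G: ΔΔCt = (28.19−17.07) − (29.54−16.36) = 11.12 − 13.18 = -2.06; fold change = 2^2.06 = 4.170
gene B has the largest |ΔΔCt| = 4.89.

0.034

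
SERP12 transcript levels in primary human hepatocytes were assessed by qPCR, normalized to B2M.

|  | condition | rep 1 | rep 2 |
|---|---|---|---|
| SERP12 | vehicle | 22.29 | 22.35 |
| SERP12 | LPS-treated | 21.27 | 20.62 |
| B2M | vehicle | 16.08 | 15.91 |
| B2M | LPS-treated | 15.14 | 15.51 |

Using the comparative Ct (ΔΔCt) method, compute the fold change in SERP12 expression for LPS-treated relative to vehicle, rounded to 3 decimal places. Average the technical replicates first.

1.630

Mean Ct: SERP12 vehicle 22.320; SERP12 LPS-treated 20.945; B2M vehicle 15.995; B2M LPS-treated 15.325
ΔCt(vehicle) = 22.320 − 15.995 = 6.325
ΔCt(LPS-treated) = 20.945 − 15.325 = 5.620
ΔΔCt = 5.620 − 6.325 = -0.705
Fold change = 2^(−(-0.705)) = 2^0.705 = 1.6301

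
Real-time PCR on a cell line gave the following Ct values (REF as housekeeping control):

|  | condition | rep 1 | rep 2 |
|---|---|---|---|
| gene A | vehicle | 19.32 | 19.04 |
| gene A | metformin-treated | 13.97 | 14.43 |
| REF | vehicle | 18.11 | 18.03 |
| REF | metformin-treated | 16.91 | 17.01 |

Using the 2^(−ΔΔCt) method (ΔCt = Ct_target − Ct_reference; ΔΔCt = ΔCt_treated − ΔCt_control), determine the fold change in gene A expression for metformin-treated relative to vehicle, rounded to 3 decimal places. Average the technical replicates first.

14.621

Mean Ct: gene A vehicle 19.180; gene A metformin-treated 14.200; REF vehicle 18.070; REF metformin-treated 16.960
ΔCt(vehicle) = 19.180 − 18.070 = 1.110
ΔCt(metformin-treated) = 14.200 − 16.960 = -2.760
ΔΔCt = -2.760 − 1.110 = -3.870
Fold change = 2^(−(-3.870)) = 2^3.870 = 14.6213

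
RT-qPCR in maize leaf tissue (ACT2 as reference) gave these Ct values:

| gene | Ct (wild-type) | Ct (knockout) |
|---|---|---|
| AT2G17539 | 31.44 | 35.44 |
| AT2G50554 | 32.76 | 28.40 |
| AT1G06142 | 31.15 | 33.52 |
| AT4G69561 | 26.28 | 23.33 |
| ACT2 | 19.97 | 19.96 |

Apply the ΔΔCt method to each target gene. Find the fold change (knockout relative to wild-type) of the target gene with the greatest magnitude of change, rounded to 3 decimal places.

20.393

AT2G17539: ΔΔCt = (35.44−19.96) − (31.44−19.97) = 15.48 − 11.47 = 4.01; fold change = 2^-4.01 = 0.062
AT2G50554: ΔΔCt = (28.40−19.96) − (32.76−19.97) = 8.44 − 12.79 = -4.35; fold change = 2^4.35 = 20.393
AT1G06142: ΔΔCt = (33.52−19.96) − (31.15−19.97) = 13.56 − 11.18 = 2.38; fold change = 2^-2.38 = 0.192
AT4G69561: ΔΔCt = (23.33−19.96) − (26.28−19.97) = 3.37 − 6.31 = -2.94; fold change = 2^2.94 = 7.674
AT2G50554 has the largest |ΔΔCt| = 4.35.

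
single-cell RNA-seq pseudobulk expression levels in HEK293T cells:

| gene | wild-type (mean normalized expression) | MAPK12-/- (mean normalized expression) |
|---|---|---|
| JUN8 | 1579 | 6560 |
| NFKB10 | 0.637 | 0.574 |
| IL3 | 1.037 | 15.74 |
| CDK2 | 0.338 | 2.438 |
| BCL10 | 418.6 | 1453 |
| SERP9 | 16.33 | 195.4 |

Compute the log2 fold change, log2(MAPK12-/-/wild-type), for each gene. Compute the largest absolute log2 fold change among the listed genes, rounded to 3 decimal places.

3.924

log2(6560/1579) = 2.055  (JUN8)
log2(0.574/0.637) = -0.150  (NFKB10)
log2(15.74/1.037) = 3.924  (IL3)
log2(2.438/0.338) = 2.851  (CDK2)
log2(1453/418.6) = 1.795  (BCL10)
log2(195.4/16.33) = 3.581  (SERP9)
The largest magnitude belongs to IL3.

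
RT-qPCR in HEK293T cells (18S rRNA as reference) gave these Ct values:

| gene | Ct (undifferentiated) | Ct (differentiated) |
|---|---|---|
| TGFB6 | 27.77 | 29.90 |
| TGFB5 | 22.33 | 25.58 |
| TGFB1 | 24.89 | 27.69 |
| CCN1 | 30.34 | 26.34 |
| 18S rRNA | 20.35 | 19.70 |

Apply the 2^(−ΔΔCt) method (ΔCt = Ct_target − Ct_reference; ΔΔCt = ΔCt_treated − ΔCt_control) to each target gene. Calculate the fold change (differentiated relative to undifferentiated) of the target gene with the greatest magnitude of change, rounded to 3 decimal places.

0.067

TGFB6: ΔΔCt = (29.90−19.70) − (27.77−20.35) = 10.20 − 7.42 = 2.78; fold change = 2^-2.78 = 0.146
TGFB5: ΔΔCt = (25.58−19.70) − (22.33−20.35) = 5.88 − 1.98 = 3.90; fold change = 2^-3.90 = 0.067
TGFB1: ΔΔCt = (27.69−19.70) − (24.89−20.35) = 7.99 − 4.54 = 3.45; fold change = 2^-3.45 = 0.092
CCN1: ΔΔCt = (26.34−19.70) − (30.34−20.35) = 6.64 − 9.99 = -3.35; fold change = 2^3.35 = 10.196
TGFB5 has the largest |ΔΔCt| = 3.90.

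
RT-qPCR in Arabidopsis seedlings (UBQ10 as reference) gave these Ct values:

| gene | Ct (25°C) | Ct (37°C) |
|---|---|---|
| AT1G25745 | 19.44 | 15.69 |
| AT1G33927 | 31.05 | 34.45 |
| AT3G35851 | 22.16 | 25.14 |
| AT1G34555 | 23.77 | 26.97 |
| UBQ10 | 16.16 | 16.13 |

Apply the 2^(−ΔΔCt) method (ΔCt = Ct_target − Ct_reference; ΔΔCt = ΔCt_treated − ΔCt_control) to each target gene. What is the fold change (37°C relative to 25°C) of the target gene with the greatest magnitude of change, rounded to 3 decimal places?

AT1G25745: ΔΔCt = (15.69−16.13) − (19.44−16.16) = -0.44 − 3.28 = -3.72; fold change = 2^3.72 = 13.177
AT1G33927: ΔΔCt = (34.45−16.13) − (31.05−16.16) = 18.32 − 14.89 = 3.43; fold change = 2^-3.43 = 0.093
AT3G35851: ΔΔCt = (25.14−16.13) − (22.16−16.16) = 9.01 − 6.00 = 3.01; fold change = 2^-3.01 = 0.124
AT1G34555: ΔΔCt = (26.97−16.13) − (23.77−16.16) = 10.84 − 7.61 = 3.23; fold change = 2^-3.23 = 0.107
AT1G25745 has the largest |ΔΔCt| = 3.72.

13.177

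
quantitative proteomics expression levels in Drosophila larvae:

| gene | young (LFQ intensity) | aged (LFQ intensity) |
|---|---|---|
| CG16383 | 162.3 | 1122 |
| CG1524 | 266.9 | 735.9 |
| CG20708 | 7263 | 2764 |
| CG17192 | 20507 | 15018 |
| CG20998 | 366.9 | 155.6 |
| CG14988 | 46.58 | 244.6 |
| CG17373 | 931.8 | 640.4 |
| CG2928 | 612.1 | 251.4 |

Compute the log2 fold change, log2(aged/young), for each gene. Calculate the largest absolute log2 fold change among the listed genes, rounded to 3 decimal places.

log2(1122/162.3) = 2.789  (CG16383)
log2(735.9/266.9) = 1.463  (CG1524)
log2(2764/7263) = -1.394  (CG20708)
log2(15018/20507) = -0.449  (CG17192)
log2(155.6/366.9) = -1.238  (CG20998)
log2(244.6/46.58) = 2.393  (CG14988)
log2(640.4/931.8) = -0.541  (CG17373)
log2(251.4/612.1) = -1.284  (CG2928)
The largest magnitude belongs to CG16383.

2.789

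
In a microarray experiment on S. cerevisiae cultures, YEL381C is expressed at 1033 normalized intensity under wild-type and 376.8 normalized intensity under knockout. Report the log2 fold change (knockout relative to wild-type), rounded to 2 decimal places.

Fold change = 376.8 / 1033 = 0.3648
log2(0.3648) = -1.455

-1.45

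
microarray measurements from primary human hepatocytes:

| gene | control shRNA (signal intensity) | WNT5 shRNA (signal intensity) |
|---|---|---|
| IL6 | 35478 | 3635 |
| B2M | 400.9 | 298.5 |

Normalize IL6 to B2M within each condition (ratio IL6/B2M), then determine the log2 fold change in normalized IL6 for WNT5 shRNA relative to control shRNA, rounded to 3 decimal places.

-2.861

IL6/B2M (control shRNA) = 35478 / 400.9 = 88.496
IL6/B2M (WNT5 shRNA) = 3635 / 298.5 = 12.178
Fold change = 12.178 / 88.496 = 0.1376
log2(0.1376) = -2.8614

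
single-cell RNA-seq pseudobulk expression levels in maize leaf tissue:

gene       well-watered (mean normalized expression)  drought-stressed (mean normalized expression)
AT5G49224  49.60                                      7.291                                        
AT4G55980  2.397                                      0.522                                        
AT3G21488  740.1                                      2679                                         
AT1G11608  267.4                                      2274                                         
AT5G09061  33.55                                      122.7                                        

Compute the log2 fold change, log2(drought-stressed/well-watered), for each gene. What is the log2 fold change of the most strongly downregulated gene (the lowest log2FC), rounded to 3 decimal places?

log2(7.291/49.60) = -2.766  (AT5G49224)
log2(0.522/2.397) = -2.199  (AT4G55980)
log2(2679/740.1) = 1.856  (AT3G21488)
log2(2274/267.4) = 3.088  (AT1G11608)
log2(122.7/33.55) = 1.871  (AT5G09061)
AT5G49224 is most strongly downregulated.

-2.766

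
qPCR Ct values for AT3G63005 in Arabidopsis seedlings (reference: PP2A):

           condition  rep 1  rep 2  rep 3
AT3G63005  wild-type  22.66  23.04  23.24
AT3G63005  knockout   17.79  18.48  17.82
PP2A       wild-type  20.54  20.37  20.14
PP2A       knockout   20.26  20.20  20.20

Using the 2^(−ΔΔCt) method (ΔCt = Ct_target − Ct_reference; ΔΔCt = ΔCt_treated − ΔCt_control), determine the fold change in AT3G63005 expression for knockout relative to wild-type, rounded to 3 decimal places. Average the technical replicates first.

Mean Ct: AT3G63005 wild-type 22.980; AT3G63005 knockout 18.030; PP2A wild-type 20.350; PP2A knockout 20.220
ΔCt(wild-type) = 22.980 − 20.350 = 2.630
ΔCt(knockout) = 18.030 − 20.220 = -2.190
ΔΔCt = -2.190 − 2.630 = -4.820
Fold change = 2^(−(-4.820)) = 2^4.820 = 28.2465

28.246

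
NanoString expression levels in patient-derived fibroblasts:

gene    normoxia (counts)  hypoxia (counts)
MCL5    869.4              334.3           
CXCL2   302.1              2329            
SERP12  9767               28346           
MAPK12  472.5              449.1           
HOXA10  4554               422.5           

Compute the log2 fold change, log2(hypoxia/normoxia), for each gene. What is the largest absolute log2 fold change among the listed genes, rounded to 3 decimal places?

3.430

log2(334.3/869.4) = -1.379  (MCL5)
log2(2329/302.1) = 2.947  (CXCL2)
log2(28346/9767) = 1.537  (SERP12)
log2(449.1/472.5) = -0.073  (MAPK12)
log2(422.5/4554) = -3.430  (HOXA10)
The largest magnitude belongs to HOXA10.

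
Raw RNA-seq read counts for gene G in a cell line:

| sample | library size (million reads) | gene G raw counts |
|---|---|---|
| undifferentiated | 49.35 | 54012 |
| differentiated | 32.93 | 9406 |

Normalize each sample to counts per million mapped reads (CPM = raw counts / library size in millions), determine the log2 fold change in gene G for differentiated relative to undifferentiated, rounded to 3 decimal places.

-1.938

CPM(undifferentiated) = 54012 / 49.35 = 1094.4681
CPM(differentiated) = 9406 / 32.93 = 285.6362
Fold change = 285.6362 / 1094.4681 = 0.26098
log2(0.26098) = -1.9380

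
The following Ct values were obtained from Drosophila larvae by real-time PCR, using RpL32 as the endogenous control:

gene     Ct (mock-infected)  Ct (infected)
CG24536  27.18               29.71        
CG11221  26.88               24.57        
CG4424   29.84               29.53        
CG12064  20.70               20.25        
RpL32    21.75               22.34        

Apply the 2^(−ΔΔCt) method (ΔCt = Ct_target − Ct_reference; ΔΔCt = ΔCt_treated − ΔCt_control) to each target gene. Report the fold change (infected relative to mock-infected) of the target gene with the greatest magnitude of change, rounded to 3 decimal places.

7.464

CG24536: ΔΔCt = (29.71−22.34) − (27.18−21.75) = 7.37 − 5.43 = 1.94; fold change = 2^-1.94 = 0.261
CG11221: ΔΔCt = (24.57−22.34) − (26.88−21.75) = 2.23 − 5.13 = -2.90; fold change = 2^2.90 = 7.464
CG4424: ΔΔCt = (29.53−22.34) − (29.84−21.75) = 7.19 − 8.09 = -0.90; fold change = 2^0.90 = 1.866
CG12064: ΔΔCt = (20.25−22.34) − (20.70−21.75) = -2.09 − (-1.05) = -1.04; fold change = 2^1.04 = 2.056
CG11221 has the largest |ΔΔCt| = 2.90.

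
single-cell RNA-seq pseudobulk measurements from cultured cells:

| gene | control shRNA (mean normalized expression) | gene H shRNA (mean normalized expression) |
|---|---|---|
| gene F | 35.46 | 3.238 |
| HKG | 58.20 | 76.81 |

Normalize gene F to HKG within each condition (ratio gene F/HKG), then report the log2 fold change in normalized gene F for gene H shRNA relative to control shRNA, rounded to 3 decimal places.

gene F/HKG (control shRNA) = 35.46 / 58.20 = 0.60928
gene F/HKG (gene H shRNA) = 3.238 / 76.81 = 0.042156
Fold change = 0.042156 / 0.60928 = 0.0692
log2(0.0692) = -3.8533

-3.853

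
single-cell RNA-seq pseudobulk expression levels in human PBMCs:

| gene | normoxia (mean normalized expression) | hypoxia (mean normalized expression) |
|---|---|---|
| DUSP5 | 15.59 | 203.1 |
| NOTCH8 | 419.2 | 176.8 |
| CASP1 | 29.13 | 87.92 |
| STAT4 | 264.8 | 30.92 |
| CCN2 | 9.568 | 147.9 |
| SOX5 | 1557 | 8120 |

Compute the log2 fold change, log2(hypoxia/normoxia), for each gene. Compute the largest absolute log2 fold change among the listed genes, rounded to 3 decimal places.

3.950

log2(203.1/15.59) = 3.703  (DUSP5)
log2(176.8/419.2) = -1.246  (NOTCH8)
log2(87.92/29.13) = 1.594  (CASP1)
log2(30.92/264.8) = -3.098  (STAT4)
log2(147.9/9.568) = 3.950  (CCN2)
log2(8120/1557) = 2.383  (SOX5)
The largest magnitude belongs to CCN2.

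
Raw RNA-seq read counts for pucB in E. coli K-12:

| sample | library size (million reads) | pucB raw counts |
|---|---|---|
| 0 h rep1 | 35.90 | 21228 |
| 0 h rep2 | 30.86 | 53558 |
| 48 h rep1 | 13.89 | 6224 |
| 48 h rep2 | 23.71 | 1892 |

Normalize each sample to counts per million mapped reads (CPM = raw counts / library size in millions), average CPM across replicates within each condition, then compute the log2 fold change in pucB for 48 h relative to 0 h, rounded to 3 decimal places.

CPM(0 h rep1) = 21228 / 35.90 = 591.3092
CPM(0 h rep2) = 53558 / 30.86 = 1735.5152
CPM(48 h rep1) = 6224 / 13.89 = 448.0922
CPM(48 h rep2) = 1892 / 23.71 = 79.7976
mean CPM(0 h) = 1163.4122; mean CPM(48 h) = 263.9449
Fold change = 263.9449 / 1163.4122 = 0.22687
log2(0.22687) = -2.1401

-2.140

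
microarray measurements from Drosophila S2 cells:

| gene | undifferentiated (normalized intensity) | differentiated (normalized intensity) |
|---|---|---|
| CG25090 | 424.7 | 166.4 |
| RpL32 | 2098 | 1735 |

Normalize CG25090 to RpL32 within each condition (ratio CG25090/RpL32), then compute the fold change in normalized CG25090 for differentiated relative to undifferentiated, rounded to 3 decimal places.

0.474

CG25090/RpL32 (undifferentiated) = 424.7 / 2098 = 0.20243
CG25090/RpL32 (differentiated) = 166.4 / 1735 = 0.095908
Fold change = 0.095908 / 0.20243 = 0.4738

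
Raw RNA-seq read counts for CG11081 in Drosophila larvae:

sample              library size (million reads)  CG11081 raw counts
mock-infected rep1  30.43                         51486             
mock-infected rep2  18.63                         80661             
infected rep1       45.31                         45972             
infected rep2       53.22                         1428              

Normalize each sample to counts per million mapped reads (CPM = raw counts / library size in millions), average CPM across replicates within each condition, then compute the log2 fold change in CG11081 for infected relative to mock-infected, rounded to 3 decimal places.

-2.532

CPM(mock-infected rep1) = 51486 / 30.43 = 1691.9487
CPM(mock-infected rep2) = 80661 / 18.63 = 4329.6296
CPM(infected rep1) = 45972 / 45.31 = 1014.6105
CPM(infected rep2) = 1428 / 53.22 = 26.8320
mean CPM(mock-infected) = 3010.7892; mean CPM(infected) = 520.7212
Fold change = 520.7212 / 3010.7892 = 0.17295
log2(0.17295) = -2.5316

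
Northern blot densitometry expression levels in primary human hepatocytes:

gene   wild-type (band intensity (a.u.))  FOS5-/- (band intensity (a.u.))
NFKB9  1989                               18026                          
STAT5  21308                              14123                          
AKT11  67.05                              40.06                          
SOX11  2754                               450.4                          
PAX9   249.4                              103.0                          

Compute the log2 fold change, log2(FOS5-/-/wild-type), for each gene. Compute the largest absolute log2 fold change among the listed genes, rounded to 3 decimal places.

log2(18026/1989) = 3.180  (NFKB9)
log2(14123/21308) = -0.593  (STAT5)
log2(40.06/67.05) = -0.743  (AKT11)
log2(450.4/2754) = -2.612  (SOX11)
log2(103.0/249.4) = -1.276  (PAX9)
The largest magnitude belongs to NFKB9.

3.180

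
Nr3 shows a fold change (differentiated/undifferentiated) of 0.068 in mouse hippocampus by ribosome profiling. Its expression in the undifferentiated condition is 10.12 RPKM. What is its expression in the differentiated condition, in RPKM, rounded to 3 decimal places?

differentiated expression = 10.12 × 0.068 = 0.688

0.688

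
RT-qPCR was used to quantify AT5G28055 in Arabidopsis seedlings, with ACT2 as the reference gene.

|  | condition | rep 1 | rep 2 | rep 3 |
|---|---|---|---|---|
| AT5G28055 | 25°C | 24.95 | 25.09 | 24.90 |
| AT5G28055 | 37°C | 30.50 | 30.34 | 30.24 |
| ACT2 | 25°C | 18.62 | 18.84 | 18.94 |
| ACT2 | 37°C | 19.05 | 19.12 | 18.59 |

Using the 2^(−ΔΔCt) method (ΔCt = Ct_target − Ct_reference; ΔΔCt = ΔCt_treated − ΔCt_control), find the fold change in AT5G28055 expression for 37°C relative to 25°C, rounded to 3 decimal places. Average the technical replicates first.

Mean Ct: AT5G28055 25°C 24.980; AT5G28055 37°C 30.360; ACT2 25°C 18.800; ACT2 37°C 18.920
ΔCt(25°C) = 24.980 − 18.800 = 6.180
ΔCt(37°C) = 30.360 − 18.920 = 11.440
ΔΔCt = 11.440 − 6.180 = 5.260
Fold change = 2^(−5.260) = 0.0261

0.026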